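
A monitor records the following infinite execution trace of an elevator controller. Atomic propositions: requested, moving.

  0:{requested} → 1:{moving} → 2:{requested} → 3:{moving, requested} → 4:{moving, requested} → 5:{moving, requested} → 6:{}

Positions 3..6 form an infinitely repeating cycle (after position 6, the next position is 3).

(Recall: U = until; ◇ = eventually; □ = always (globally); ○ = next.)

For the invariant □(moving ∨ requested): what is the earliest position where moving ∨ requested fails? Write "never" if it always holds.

6

Check moving ∨ requested at each position in order: 0 ✓, 1 ✓, 2 ✓, 3 ✓, 4 ✓, 5 ✓.
At position 6 the labels are {}, so moving ∨ requested is false there. This is the first violation.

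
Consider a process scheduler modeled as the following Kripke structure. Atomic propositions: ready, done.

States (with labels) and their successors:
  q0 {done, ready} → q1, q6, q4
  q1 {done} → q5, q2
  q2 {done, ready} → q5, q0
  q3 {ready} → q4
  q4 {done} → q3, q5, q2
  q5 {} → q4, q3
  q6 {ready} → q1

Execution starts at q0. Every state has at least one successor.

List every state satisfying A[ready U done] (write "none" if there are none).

{q0, q1, q2, q3, q4, q6}

States satisfying ready: {q0, q2, q3, q6}.
States satisfying done: {q0, q1, q2, q4}.
States satisfying A[ready U done]: {q0, q1, q2, q3, q4, q6}.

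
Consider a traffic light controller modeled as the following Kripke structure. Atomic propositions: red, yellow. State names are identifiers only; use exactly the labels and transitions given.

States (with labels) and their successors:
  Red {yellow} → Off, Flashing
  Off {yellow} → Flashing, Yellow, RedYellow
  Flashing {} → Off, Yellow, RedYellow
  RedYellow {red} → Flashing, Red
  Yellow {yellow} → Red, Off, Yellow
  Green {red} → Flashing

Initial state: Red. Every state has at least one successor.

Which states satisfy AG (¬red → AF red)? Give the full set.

none

States satisfying ¬red → AF red: {RedYellow, Green}.
States satisfying AG (¬red → AF red): ∅.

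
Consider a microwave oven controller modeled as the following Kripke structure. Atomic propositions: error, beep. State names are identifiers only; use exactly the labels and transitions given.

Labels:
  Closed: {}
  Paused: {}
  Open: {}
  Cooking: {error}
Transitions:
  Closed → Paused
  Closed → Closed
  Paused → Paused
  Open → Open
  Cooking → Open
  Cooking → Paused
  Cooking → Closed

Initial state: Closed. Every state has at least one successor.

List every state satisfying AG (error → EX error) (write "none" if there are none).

States satisfying error → EX error: {Closed, Paused, Open}.
States satisfying AG (error → EX error): {Closed, Paused, Open}.

{Closed, Paused, Open}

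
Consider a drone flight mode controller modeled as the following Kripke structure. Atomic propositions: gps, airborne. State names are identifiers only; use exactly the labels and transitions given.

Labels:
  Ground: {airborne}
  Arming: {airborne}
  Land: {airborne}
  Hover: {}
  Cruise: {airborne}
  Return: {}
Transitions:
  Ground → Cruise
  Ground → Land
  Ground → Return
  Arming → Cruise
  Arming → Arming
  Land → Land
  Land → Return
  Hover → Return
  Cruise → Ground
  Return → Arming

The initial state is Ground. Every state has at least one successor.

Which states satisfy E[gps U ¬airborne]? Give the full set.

States satisfying gps: ∅.
States satisfying ¬airborne: {Hover, Return}.
States satisfying E[gps U ¬airborne]: {Hover, Return}.

{Hover, Return}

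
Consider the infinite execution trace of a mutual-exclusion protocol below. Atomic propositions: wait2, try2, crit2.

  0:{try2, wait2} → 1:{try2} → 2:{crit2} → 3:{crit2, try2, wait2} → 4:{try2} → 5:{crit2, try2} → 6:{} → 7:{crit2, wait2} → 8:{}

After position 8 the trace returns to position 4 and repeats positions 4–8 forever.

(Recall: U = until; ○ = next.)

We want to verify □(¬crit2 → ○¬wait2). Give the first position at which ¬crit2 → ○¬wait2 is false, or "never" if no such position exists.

6

Check ¬crit2 → ○¬wait2 at each position in order: 0 ✓, 1 ✓, 2 ✓, 3 ✓, 4 ✓, 5 ✓.
At position 6 the labels are {} and the next position 7 has {crit2, wait2}, so ¬crit2 → ○¬wait2 is false there. This is the first violation.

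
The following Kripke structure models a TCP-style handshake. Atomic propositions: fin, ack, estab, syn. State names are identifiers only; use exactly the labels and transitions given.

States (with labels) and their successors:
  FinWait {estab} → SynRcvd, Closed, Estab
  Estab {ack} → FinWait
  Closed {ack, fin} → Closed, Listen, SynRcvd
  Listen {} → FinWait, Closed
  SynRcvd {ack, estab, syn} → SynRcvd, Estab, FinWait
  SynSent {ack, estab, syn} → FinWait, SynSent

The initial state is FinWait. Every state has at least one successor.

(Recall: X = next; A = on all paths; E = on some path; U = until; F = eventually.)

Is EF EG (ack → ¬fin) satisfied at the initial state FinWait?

States satisfying EG (ack → ¬fin): {FinWait, Estab, Listen, SynRcvd, SynSent}.
States satisfying EF EG (ack → ¬fin): {FinWait, Estab, Closed, Listen, SynRcvd, SynSent}.
Some path from FinWait reaches a state where EG (ack → ¬fin) holds.
FinWait ∈ Sat(EF EG (ack → ¬fin)).

Holds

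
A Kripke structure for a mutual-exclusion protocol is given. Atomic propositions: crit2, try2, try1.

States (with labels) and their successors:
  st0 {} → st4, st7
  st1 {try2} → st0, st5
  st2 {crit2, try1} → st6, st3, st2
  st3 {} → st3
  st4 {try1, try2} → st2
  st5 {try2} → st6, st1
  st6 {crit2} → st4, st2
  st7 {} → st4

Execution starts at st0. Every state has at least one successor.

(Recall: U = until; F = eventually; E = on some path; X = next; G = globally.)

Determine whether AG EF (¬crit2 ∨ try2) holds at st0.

Satisfied

States satisfying EF (¬crit2 ∨ try2): {st0, st1, st2, st3, st4, st5, st6, st7}.
States satisfying AG EF (¬crit2 ∨ try2): {st0, st1, st2, st3, st4, st5, st6, st7}.
Every state reachable from st0 satisfies EF (¬crit2 ∨ try2).
st0 ∈ Sat(AG EF (¬crit2 ∨ try2)).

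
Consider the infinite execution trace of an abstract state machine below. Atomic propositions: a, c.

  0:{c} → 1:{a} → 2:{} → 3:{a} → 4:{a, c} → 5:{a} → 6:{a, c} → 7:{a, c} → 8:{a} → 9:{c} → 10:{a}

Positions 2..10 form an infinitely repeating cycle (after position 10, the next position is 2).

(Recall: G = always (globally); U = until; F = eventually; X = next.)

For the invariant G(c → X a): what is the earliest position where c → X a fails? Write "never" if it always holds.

never

c → X a holds at every position 0..10, and those are all the positions the trace ever visits, so the invariant G(c → X a) is never violated.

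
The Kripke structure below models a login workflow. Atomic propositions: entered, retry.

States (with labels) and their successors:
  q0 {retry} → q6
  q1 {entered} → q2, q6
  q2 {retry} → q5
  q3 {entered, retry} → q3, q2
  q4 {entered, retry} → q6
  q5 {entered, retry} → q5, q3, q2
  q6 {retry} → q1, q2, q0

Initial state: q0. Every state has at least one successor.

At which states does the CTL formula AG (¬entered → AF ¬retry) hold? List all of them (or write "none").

States satisfying ¬entered → AF ¬retry: {q1, q3, q4, q5}.
States satisfying AG (¬entered → AF ¬retry): ∅.

none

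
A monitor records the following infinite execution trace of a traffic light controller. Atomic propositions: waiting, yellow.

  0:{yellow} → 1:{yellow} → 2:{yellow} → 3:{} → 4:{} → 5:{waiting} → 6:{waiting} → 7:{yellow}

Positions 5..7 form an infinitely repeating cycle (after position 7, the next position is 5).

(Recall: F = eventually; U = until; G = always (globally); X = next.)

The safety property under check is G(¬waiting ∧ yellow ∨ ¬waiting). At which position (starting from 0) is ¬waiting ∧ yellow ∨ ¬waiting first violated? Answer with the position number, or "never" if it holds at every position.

Check ¬waiting ∧ yellow ∨ ¬waiting at each position in order: 0 ✓, 1 ✓, 2 ✓, 3 ✓, 4 ✓.
At position 5 the labels are {waiting}, so ¬waiting ∧ yellow ∨ ¬waiting is false there. This is the first violation.

5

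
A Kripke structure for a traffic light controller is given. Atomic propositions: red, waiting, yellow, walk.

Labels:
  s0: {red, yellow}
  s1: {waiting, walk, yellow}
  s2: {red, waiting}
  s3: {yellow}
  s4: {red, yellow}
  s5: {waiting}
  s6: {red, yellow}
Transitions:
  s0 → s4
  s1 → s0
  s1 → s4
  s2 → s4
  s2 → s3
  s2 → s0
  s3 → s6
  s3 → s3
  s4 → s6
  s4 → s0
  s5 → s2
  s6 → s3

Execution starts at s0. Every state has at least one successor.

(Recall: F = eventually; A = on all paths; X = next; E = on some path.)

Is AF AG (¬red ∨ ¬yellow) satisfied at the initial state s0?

Does not hold

States satisfying AG (¬red ∨ ¬yellow): ∅.
States satisfying AF AG (¬red ∨ ¬yellow): ∅.
There is a path from s0 along which AG (¬red ∨ ¬yellow) never holds.
s0 ∉ Sat(AF AG (¬red ∨ ¬yellow)).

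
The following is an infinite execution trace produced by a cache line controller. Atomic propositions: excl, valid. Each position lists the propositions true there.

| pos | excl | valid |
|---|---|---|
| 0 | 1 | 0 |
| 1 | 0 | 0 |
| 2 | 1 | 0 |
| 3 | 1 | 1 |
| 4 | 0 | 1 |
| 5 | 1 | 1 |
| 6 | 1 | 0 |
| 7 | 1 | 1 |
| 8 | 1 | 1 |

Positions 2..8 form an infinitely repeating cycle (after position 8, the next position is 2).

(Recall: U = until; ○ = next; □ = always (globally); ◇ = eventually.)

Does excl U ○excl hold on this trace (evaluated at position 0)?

Walking from position 0: ○excl first holds at position 1, and excl holds at every earlier position along the way, so excl U ○excl holds.

Holds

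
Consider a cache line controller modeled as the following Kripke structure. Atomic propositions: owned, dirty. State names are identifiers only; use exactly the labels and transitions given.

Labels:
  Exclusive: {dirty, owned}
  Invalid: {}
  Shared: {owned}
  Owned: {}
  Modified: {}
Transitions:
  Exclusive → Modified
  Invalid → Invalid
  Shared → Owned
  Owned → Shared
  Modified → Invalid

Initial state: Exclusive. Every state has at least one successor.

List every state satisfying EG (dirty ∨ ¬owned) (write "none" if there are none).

{Exclusive, Invalid, Modified}

States satisfying dirty ∨ ¬owned: {Exclusive, Invalid, Owned, Modified}.
States satisfying EG (dirty ∨ ¬owned): {Exclusive, Invalid, Modified}.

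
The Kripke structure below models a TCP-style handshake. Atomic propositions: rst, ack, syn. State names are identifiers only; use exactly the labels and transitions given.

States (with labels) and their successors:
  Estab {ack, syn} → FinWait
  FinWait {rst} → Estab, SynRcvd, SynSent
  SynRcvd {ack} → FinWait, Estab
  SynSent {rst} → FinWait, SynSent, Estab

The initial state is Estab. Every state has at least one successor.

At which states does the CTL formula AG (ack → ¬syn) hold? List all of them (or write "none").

States satisfying ack → ¬syn: {FinWait, SynRcvd, SynSent}.
States satisfying AG (ack → ¬syn): ∅.

none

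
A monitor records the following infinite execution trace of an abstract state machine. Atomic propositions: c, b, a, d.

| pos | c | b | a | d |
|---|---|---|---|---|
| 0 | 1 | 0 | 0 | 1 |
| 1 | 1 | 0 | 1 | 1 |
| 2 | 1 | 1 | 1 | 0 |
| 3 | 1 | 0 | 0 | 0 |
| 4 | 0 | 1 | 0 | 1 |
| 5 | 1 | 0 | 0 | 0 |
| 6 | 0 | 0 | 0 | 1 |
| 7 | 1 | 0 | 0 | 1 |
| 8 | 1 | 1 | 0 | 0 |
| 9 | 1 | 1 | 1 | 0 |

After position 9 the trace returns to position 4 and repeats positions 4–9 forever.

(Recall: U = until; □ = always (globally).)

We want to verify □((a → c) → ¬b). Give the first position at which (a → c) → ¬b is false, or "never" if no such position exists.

Check (a → c) → ¬b at each position in order: 0 ✓, 1 ✓.
At position 2 the labels are {a, b, c}, so (a → c) → ¬b is false there. This is the first violation.

2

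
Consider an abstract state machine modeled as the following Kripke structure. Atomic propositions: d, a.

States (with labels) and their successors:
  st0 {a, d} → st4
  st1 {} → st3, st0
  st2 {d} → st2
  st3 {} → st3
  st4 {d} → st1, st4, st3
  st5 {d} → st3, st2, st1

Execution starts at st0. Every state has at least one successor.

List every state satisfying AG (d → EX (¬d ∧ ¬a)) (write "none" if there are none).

{st3}

States satisfying d → EX (¬d ∧ ¬a): {st1, st3, st4, st5}.
States satisfying AG (d → EX (¬d ∧ ¬a)): {st3}.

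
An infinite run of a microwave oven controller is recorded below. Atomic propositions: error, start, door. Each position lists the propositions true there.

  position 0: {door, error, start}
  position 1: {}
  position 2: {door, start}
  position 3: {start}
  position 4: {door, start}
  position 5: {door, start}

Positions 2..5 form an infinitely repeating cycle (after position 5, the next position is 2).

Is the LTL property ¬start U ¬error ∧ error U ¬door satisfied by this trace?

Does not hold

Walking from position 0: at position 0, ¬error has not yet held and ¬start fails, so ¬start U ¬error is false.
Walking from position 0: ¬door first holds at position 1, and error holds at every earlier position along the way, so error U ¬door holds.
At position 0: ¬start U ¬error is false; error U ¬door is true; so ¬start U ¬error ∧ error U ¬door is false.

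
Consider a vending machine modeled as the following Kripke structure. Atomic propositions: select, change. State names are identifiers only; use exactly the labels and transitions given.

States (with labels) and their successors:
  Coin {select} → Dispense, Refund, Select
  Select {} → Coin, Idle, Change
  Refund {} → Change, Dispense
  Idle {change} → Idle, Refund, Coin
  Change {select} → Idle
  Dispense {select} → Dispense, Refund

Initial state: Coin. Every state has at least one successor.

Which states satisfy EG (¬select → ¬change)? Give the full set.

States satisfying ¬select → ¬change: {Coin, Select, Refund, Change, Dispense}.
States satisfying EG (¬select → ¬change): {Coin, Select, Refund, Dispense}.

{Coin, Select, Refund, Dispense}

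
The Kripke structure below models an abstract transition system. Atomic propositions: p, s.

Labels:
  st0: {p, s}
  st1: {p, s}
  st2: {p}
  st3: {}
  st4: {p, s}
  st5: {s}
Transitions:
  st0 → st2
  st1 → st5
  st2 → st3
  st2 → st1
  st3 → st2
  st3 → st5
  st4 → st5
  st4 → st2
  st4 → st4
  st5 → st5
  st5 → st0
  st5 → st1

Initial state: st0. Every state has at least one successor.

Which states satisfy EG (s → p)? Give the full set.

{st0, st2, st3, st4}

States satisfying s → p: {st0, st1, st2, st3, st4}.
States satisfying EG (s → p): {st0, st2, st3, st4}.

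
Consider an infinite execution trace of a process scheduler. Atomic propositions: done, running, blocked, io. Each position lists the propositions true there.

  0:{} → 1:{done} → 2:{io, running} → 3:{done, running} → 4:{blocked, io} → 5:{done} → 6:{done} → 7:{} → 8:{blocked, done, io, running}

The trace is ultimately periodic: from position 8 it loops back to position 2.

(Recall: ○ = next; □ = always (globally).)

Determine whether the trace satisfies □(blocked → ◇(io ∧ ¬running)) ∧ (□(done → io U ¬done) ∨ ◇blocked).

Satisfied

blocked → ◇(io ∧ ¬running) holds at every position 0..8, and those are all positions ever visited, so □(blocked → ◇(io ∧ ¬running)) holds.
Positions where blocked holds: 4, 8.
Check ◇(io ∧ ¬running) at each: 4→ok, 8→ok.
At position 0: □(blocked → ◇(io ∧ ¬running)) is true; □(done → io U ¬done) ∨ ◇blocked is true; so □(blocked → ◇(io ∧ ¬running)) ∧ (□(done → io U ¬done) ∨ ◇blocked) is true.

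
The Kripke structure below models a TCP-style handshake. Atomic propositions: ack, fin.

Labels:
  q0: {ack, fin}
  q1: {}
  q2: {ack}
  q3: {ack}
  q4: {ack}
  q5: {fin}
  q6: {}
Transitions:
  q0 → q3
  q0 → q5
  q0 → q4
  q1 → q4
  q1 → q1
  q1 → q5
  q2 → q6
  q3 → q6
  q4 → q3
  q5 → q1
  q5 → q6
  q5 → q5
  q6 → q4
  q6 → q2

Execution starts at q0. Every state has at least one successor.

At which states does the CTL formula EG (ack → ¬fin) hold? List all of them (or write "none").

States satisfying ack → ¬fin: {q1, q2, q3, q4, q5, q6}.
States satisfying EG (ack → ¬fin): {q1, q2, q3, q4, q5, q6}.

{q1, q2, q3, q4, q5, q6}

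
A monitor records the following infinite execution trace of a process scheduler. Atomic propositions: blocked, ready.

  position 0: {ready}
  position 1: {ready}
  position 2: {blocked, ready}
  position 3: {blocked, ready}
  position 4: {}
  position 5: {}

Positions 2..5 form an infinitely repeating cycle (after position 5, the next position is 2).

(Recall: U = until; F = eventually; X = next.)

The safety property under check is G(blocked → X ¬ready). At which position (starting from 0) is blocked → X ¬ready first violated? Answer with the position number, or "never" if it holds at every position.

Check blocked → X ¬ready at each position in order: 0 ✓, 1 ✓.
At position 2 the labels are {blocked, ready} and the next position 3 has {blocked, ready}, so blocked → X ¬ready is false there. This is the first violation.

2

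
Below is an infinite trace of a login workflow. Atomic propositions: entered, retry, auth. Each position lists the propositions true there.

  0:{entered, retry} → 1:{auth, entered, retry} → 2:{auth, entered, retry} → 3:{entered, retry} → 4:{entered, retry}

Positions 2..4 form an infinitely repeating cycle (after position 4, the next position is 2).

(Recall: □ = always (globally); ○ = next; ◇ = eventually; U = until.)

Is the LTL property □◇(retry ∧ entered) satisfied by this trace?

Satisfied

◇(retry ∧ entered) holds at every position 0..4, and those are all positions ever visited, so □◇(retry ∧ entered) holds.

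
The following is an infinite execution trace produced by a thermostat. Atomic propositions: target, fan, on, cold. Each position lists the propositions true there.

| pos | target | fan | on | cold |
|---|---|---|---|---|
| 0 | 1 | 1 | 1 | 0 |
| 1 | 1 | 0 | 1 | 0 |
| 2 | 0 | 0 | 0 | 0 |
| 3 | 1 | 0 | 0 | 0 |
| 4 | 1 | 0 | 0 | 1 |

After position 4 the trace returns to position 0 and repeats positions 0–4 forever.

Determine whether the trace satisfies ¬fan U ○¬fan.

Yes

Walking from position 0: ○¬fan first holds at position 0, and ¬fan holds at every earlier position along the way, so ¬fan U ○¬fan holds.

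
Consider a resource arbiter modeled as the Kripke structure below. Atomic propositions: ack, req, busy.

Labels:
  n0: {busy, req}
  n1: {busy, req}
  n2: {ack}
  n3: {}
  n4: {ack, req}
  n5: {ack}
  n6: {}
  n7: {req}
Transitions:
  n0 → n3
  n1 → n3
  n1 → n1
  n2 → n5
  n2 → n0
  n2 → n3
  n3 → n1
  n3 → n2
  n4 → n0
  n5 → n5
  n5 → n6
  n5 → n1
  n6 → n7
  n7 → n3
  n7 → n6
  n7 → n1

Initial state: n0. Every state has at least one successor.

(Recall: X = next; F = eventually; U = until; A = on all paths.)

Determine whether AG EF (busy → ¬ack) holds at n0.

States satisfying EF (busy → ¬ack): {n0, n1, n2, n3, n4, n5, n6, n7}.
States satisfying AG EF (busy → ¬ack): {n0, n1, n2, n3, n4, n5, n6, n7}.
Every state reachable from n0 satisfies EF (busy → ¬ack).
n0 ∈ Sat(AG EF (busy → ¬ack)).

Holds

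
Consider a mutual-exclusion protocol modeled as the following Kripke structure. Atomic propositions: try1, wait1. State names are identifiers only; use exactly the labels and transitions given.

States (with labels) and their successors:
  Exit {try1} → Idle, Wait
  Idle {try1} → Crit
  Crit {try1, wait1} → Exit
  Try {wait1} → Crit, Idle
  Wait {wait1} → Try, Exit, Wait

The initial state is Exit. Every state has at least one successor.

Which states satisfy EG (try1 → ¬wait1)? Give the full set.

States satisfying try1 → ¬wait1: {Exit, Idle, Try, Wait}.
States satisfying EG (try1 → ¬wait1): {Exit, Wait}.

{Exit, Wait}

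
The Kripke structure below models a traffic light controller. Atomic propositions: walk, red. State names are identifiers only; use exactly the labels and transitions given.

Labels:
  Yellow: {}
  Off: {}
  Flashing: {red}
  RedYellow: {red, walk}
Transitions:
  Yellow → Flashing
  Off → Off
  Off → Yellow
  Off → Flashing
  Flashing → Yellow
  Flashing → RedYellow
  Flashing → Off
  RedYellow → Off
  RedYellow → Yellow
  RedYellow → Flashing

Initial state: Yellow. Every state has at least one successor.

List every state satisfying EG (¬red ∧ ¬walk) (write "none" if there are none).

{Off}

States satisfying ¬red ∧ ¬walk: {Yellow, Off}.
States satisfying EG (¬red ∧ ¬walk): {Off}.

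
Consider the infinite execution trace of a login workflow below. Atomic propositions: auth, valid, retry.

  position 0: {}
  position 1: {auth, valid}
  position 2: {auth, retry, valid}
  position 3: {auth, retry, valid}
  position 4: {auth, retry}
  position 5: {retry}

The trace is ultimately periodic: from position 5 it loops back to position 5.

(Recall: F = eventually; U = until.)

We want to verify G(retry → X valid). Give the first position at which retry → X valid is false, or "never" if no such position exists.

Check retry → X valid at each position in order: 0 ✓, 1 ✓, 2 ✓.
At position 3 the labels are {auth, retry, valid} and the next position 4 has {auth, retry}, so retry → X valid is false there. This is the first violation.

3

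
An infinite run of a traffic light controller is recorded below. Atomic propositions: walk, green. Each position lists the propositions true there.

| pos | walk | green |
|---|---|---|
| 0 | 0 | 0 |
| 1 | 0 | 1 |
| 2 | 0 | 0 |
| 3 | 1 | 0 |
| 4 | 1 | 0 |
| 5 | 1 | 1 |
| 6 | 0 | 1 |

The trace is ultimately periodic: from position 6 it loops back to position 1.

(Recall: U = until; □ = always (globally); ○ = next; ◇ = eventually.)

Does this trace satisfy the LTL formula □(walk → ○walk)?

walk → ○walk must hold at every position from 0 onward. It fails at position 5, so □(walk → ○walk) is false.
Positions where walk holds: 3, 4, 5.
Check ○walk at each: 3→ok, 4→ok, 5→fails.

No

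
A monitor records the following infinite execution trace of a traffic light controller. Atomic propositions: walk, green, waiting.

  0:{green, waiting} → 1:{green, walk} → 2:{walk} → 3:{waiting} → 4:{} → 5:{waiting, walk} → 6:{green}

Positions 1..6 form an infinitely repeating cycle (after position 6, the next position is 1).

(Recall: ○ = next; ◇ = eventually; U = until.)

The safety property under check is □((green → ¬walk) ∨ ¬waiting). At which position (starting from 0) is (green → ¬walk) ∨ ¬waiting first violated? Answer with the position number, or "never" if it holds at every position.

never

(green → ¬walk) ∨ ¬waiting holds at every position 0..6, and those are all the positions the trace ever visits, so the invariant □((green → ¬walk) ∨ ¬waiting) is never violated.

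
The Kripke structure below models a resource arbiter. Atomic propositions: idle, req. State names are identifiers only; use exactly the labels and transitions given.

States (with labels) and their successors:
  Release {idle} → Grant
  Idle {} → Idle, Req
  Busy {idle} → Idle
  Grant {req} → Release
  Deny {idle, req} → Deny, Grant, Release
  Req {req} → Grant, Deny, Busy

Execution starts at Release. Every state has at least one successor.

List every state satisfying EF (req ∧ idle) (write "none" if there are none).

States satisfying req ∧ idle: {Deny}.
States satisfying EF (req ∧ idle): {Idle, Busy, Deny, Req}.

{Idle, Busy, Deny, Req}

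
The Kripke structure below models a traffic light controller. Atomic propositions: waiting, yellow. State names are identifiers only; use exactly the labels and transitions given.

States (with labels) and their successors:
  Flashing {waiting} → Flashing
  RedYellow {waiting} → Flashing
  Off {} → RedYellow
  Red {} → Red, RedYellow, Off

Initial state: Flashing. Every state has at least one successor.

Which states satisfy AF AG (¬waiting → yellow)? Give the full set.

States satisfying AG (¬waiting → yellow): {Flashing, RedYellow}.
States satisfying AF AG (¬waiting → yellow): {Flashing, RedYellow, Off}.

{Flashing, RedYellow, Off}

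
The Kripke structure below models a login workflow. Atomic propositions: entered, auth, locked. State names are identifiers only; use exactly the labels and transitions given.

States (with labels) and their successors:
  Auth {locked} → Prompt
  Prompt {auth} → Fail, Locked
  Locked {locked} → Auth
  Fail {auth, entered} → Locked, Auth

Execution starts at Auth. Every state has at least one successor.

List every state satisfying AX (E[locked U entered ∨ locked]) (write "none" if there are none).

{Prompt, Locked, Fail}

States satisfying E[locked U entered ∨ locked]: {Auth, Locked, Fail}.
States satisfying AX (E[locked U entered ∨ locked]): {Prompt, Locked, Fail}.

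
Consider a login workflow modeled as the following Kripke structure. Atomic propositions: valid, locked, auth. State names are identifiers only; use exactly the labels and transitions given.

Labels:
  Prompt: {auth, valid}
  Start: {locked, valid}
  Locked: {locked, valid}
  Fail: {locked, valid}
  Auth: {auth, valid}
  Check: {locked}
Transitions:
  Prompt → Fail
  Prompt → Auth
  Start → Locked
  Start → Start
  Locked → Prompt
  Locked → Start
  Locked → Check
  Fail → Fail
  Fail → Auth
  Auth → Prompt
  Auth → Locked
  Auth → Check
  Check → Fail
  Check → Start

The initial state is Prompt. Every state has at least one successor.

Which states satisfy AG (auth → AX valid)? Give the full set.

none

States satisfying auth → AX valid: {Prompt, Start, Locked, Fail, Check}.
States satisfying AG (auth → AX valid): ∅.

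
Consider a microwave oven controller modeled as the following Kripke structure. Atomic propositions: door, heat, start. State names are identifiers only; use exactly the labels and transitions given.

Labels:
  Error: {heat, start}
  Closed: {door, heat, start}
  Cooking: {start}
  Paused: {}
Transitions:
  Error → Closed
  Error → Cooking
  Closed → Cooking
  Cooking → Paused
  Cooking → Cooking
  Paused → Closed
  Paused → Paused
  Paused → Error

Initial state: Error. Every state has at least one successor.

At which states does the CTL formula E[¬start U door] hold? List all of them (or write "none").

{Closed, Paused}

States satisfying ¬start: {Paused}.
States satisfying door: {Closed}.
States satisfying E[¬start U door]: {Closed, Paused}.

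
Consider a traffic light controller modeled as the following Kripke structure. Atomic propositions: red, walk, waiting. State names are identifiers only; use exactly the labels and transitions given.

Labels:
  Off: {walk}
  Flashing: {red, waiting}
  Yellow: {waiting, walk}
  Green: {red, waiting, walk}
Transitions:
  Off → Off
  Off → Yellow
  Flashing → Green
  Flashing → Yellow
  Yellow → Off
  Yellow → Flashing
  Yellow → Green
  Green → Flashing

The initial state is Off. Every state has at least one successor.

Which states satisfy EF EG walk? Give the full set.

States satisfying EG walk: {Off, Yellow}.
States satisfying EF EG walk: {Off, Flashing, Yellow, Green}.

{Off, Flashing, Yellow, Green}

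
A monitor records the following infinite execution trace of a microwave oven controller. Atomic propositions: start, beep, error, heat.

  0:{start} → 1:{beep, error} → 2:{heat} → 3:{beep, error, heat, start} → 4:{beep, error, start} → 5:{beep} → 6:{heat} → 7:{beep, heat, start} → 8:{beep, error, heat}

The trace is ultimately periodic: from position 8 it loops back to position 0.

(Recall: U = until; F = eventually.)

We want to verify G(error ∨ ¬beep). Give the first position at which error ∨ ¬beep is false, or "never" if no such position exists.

5

Check error ∨ ¬beep at each position in order: 0 ✓, 1 ✓, 2 ✓, 3 ✓, 4 ✓.
At position 5 the labels are {beep}, so error ∨ ¬beep is false there. This is the first violation.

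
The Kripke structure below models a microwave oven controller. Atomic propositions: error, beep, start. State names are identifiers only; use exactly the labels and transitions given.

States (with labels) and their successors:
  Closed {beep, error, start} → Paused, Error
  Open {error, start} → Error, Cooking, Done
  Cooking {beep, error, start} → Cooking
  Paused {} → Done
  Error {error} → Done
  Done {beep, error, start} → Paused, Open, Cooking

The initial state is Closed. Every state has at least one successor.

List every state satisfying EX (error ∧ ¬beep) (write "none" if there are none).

{Closed, Open, Done}

States satisfying error ∧ ¬beep: {Open, Error}.
States satisfying EX (error ∧ ¬beep): {Closed, Open, Done}.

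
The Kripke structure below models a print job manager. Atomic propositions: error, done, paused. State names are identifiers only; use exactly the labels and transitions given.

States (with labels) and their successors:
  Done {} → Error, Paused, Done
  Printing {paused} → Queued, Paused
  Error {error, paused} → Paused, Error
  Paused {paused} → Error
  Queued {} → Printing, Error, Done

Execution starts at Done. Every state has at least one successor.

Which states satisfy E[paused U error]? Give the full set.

States satisfying paused: {Printing, Error, Paused}.
States satisfying error: {Error}.
States satisfying E[paused U error]: {Printing, Error, Paused}.

{Printing, Error, Paused}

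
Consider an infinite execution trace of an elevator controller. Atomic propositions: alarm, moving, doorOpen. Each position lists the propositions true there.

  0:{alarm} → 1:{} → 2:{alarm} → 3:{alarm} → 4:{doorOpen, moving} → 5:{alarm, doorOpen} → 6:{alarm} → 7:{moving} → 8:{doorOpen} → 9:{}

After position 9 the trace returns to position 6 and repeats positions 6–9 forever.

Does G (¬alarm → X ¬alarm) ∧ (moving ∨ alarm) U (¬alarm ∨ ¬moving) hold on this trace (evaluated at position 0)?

Violated

¬alarm → X ¬alarm must hold at every position from 0 onward. It fails at position 1, so G (¬alarm → X ¬alarm) is false.
Positions where ¬alarm holds: 1, 4, 7, 8, 9.
Check X ¬alarm at each: 1→fails, 4→fails, 7→ok, 8→ok, 9→fails.
Walking from position 0: ¬alarm ∨ ¬moving first holds at position 0, and moving ∨ alarm holds at every earlier position along the way, so (moving ∨ alarm) U (¬alarm ∨ ¬moving) holds.
At position 0: G (¬alarm → X ¬alarm) is false; (moving ∨ alarm) U (¬alarm ∨ ¬moving) is true; so G (¬alarm → X ¬alarm) ∧ (moving ∨ alarm) U (¬alarm ∨ ¬moving) is false.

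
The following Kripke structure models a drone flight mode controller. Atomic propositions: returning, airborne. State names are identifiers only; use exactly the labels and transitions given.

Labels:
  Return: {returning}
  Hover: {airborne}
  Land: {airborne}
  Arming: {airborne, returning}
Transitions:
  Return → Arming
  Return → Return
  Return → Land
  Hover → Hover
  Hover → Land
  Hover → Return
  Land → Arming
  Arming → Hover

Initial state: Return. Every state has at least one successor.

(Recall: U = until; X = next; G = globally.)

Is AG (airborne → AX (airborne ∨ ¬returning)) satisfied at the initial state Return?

Violated

States satisfying airborne → AX (airborne ∨ ¬returning): {Return, Land, Arming}.
States satisfying AG (airborne → AX (airborne ∨ ¬returning)): ∅.
Hover is reachable from Return and violates airborne → AX (airborne ∨ ¬returning), so AG fails at Return.
Return ∉ Sat(AG (airborne → AX (airborne ∨ ¬returning))).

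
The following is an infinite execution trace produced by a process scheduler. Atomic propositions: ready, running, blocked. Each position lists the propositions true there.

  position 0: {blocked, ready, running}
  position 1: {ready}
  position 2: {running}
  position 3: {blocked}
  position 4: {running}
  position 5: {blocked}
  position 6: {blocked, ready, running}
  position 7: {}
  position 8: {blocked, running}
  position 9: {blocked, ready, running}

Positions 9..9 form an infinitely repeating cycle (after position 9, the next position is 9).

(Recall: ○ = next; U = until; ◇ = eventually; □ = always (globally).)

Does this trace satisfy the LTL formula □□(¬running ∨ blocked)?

No

□(¬running ∨ blocked) must hold at every position from 0 onward. It fails at position 0, so □□(¬running ∨ blocked) is false.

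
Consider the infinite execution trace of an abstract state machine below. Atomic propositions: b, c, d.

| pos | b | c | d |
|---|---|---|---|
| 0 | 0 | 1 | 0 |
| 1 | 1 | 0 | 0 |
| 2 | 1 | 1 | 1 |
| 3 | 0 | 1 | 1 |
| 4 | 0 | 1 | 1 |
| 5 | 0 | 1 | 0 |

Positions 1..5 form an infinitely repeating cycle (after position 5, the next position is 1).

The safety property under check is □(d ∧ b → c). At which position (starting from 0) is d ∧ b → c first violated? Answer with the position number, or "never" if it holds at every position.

d ∧ b → c holds at every position 0..5, and those are all the positions the trace ever visits, so the invariant □(d ∧ b → c) is never violated.

never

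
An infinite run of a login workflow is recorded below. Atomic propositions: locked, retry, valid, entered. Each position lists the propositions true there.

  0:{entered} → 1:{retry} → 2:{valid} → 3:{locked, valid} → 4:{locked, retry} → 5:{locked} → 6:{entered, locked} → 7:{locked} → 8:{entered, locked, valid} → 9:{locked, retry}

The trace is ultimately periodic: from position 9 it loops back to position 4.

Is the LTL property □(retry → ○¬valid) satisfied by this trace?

Violated

retry → ○¬valid must hold at every position from 0 onward. It fails at position 1, so □(retry → ○¬valid) is false.
Positions where retry holds: 1, 4, 9.
Check ○¬valid at each: 1→fails, 4→ok, 9→ok.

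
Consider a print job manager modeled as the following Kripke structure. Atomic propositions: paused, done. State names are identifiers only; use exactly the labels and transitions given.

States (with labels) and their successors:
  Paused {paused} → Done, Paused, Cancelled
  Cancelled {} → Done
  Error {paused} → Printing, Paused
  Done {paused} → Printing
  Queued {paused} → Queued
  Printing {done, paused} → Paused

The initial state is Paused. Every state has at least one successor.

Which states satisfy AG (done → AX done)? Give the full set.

{Queued}

States satisfying done → AX done: {Paused, Cancelled, Error, Done, Queued}.
States satisfying AG (done → AX done): {Queued}.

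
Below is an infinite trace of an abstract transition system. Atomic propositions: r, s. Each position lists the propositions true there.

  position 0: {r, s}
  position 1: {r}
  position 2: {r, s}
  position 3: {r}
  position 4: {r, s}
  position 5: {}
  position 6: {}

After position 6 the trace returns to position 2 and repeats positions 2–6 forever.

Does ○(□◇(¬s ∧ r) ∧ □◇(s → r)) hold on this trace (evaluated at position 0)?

Yes

The position after 0 is 1; □◇(¬s ∧ r) ∧ □◇(s → r) is true there.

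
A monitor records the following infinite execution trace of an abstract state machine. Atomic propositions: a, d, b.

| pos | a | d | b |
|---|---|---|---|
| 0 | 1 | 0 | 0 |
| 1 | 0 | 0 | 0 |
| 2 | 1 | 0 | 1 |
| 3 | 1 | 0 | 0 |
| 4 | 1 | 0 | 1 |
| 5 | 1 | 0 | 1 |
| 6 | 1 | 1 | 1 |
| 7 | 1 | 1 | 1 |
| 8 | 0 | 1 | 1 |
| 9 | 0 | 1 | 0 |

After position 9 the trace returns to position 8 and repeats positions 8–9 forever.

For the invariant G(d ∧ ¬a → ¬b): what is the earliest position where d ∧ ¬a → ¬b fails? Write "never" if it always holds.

8

Check d ∧ ¬a → ¬b at each position in order: 0 ✓, 1 ✓, 2 ✓, 3 ✓, 4 ✓, 5 ✓, 6 ✓, 7 ✓.
At position 8 the labels are {b, d}, so d ∧ ¬a → ¬b is false there. This is the first violation.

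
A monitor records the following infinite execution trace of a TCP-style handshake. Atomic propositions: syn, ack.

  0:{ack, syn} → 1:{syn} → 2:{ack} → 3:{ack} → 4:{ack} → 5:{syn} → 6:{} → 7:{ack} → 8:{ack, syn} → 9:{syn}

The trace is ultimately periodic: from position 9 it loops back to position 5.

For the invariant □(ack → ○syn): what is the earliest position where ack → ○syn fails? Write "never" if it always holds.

Check ack → ○syn at each position in order: 0 ✓, 1 ✓.
At position 2 the labels are {ack} and the next position 3 has {ack}, so ack → ○syn is false there. This is the first violation.

2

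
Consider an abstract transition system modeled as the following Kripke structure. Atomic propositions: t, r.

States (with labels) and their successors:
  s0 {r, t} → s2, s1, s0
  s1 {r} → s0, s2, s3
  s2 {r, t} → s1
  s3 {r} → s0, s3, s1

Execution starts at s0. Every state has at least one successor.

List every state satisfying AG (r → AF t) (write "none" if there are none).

none

States satisfying r → AF t: {s0, s2}.
States satisfying AG (r → AF t): ∅.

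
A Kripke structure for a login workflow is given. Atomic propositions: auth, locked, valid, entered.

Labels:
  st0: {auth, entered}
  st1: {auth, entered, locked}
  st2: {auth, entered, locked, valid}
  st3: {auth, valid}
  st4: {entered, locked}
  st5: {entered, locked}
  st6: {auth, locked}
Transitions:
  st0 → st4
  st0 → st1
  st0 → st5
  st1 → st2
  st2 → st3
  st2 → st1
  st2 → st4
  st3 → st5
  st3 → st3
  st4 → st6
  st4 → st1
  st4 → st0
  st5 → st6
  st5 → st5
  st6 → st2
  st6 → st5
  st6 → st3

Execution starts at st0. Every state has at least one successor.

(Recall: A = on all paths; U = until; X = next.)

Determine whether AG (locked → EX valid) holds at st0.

States satisfying locked → EX valid: {st0, st1, st2, st3, st6}.
States satisfying AG (locked → EX valid): ∅.
st4 is reachable from st0 and violates locked → EX valid, so AG fails at st0.
st0 ∉ Sat(AG (locked → EX valid)).

Does not hold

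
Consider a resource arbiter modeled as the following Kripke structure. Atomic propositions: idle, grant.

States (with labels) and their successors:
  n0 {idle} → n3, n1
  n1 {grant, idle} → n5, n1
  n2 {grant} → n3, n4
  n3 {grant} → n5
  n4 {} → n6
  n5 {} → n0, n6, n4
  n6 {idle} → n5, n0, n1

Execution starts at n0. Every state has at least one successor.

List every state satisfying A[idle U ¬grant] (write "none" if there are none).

States satisfying idle: {n0, n1, n6}.
States satisfying ¬grant: {n0, n4, n5, n6}.
States satisfying A[idle U ¬grant]: {n0, n4, n5, n6}.

{n0, n4, n5, n6}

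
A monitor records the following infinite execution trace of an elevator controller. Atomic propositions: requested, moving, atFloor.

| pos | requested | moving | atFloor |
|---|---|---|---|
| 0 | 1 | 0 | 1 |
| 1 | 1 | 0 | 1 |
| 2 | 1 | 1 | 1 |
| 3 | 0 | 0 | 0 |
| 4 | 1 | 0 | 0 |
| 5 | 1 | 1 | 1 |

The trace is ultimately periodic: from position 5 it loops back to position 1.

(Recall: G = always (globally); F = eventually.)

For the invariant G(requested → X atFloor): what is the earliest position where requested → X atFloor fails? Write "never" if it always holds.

2

Check requested → X atFloor at each position in order: 0 ✓, 1 ✓.
At position 2 the labels are {atFloor, moving, requested} and the next position 3 has {}, so requested → X atFloor is false there. This is the first violation.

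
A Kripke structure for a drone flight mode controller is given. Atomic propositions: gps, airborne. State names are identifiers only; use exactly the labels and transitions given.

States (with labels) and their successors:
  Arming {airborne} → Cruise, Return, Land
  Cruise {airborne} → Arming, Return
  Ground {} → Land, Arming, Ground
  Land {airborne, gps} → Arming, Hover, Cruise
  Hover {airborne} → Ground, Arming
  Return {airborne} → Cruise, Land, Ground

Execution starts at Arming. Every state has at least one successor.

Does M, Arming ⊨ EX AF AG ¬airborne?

States satisfying AF AG ¬airborne: ∅.
States satisfying EX AF AG ¬airborne: ∅.
No suitable path/successor from Arming witnesses the formula.
Arming ∉ Sat(EX AF AG ¬airborne).

No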